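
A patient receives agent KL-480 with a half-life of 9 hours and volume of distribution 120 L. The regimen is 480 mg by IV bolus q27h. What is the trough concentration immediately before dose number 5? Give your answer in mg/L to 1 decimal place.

0.6 mg/L

f = (1/2)^(τ/t½) = (1/2)^(27/9) ≈ 0.1250.
C₀ = D/Vd = 480/120 ≈ 4.000 mg/L.
Before the 5th dose, 4 doses have been given. Superposition: Cmin = C₀·(f + f² + … + f^4).
≈ 4.000 × (0.1250 + 0.0156 + 0.0020 + 0.0002) ≈ 4.000 × 0.1428 ≈ 0.571 mg/L.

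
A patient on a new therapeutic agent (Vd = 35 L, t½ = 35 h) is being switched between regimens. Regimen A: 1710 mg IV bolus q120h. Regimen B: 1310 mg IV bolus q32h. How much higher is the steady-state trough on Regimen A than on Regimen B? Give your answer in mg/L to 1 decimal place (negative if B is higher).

Regimen A: f = (1/2)^(120/35) ≈ 0.0929; Cmin,ss = (1710/35)·f/(1−f) ≈ 5.004 mg/L.
Regimen B: f = (1/2)^(32/35) ≈ 0.5306; Cmin,ss = (1310/35)·f/(1−f) ≈ 42.308 mg/L.
Difference ≈ 5.004 − 42.308 ≈ -37.304 mg/L.

-37.3 mg/L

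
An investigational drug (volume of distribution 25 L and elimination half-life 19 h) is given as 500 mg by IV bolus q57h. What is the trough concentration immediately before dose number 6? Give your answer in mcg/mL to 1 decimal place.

2.9 mcg/mL

f = (1/2)^(τ/t½) = (1/2)^(57/19) ≈ 0.1250.
C₀ = D/Vd = 500/25 ≈ 20.000 mcg/mL.
Before the 6th dose, 5 doses have been given. Superposition: Cmin = C₀·(f + f² + … + f^5).
≈ 20.000 × (0.1250 + 0.0156 + 0.0020 + 0.0002 + 0.0000) ≈ 20.000 × 0.1428 ≈ 2.856 mcg/mL.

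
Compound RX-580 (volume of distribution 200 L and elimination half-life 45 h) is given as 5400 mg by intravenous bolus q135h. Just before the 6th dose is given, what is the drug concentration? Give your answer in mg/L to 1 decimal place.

3.9 mg/L

f = (1/2)^(τ/t½) = (1/2)^(135/45) ≈ 0.1250.
C₀ = D/Vd = 5400/200 ≈ 27.000 mg/L.
Before the 6th dose, 5 doses have been given. Superposition: Cmin = C₀·(f + f² + … + f^5).
≈ 27.000 × (0.1250 + 0.0156 + 0.0020 + 0.0002 + 0.0000) ≈ 27.000 × 0.1428 ≈ 3.856 mg/L.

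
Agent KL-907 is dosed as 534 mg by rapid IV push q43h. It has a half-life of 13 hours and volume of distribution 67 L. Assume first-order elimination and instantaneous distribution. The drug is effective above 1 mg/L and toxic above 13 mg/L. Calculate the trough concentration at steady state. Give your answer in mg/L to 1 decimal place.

Over one 43-h interval, 43/13 ≈ 3.3077 half-lives elapse, leaving f ≈ 0.1010 of each dose.
Single-dose peak C₀ = D/Vd = 534/67 ≈ 7.970 mg/L.
Steady-state trough Cmin,ss = C₀·f/(1−f) ≈ 7.970 × 0.1010/0.8990 ≈ 0.895 mg/L.
Trough 0.9 mg/L vs MEC 1 mg/L: subtherapeutic.

0.9 mg/L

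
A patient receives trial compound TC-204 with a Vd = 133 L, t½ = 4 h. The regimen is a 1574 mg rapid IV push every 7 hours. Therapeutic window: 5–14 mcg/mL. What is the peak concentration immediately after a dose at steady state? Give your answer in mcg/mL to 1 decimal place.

16.8 mcg/mL

τ/t½ = 7/4 ≈ 1.75, so fraction remaining f = (1/2)^(7/4) ≈ 0.2973.
Accumulation ratio R = 1/(1 − f) ≈ 1/0.7027 ≈ 1.4231.
Single-dose peak C₀ = D/Vd = 1574/133 ≈ 11.835 mcg/mL.
Cmax,ss = C₀/(1 − f) ≈ 11.835/0.7027 ≈ 16.842 mcg/mL.
Peak 16.8 mcg/mL vs MTC 14 mcg/mL: exceeds toxic threshold.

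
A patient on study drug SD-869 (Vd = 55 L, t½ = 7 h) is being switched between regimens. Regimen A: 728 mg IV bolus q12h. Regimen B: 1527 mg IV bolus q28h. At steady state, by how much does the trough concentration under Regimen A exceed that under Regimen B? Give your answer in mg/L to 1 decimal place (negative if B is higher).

Regimen A: f = (1/2)^(12/7) ≈ 0.3048; Cmin,ss = (728/55)·f/(1−f) ≈ 5.803 mg/L.
Regimen B: f = (1/2)^(28/7) ≈ 0.0625; Cmin,ss = (1527/55)·f/(1−f) ≈ 1.851 mg/L.
Difference ≈ 5.803 − 1.851 ≈ 3.952 mg/L.

4.0 mg/L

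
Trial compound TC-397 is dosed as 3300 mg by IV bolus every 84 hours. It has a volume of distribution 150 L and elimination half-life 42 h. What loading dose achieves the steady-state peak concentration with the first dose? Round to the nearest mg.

f = (1/2)^(84/42) ≈ 0.250000; accumulation ratio R = 1/(1−f) ≈ 1.33333.
Loading dose to hit Cmax,ss on first dose: D_load = D_maint·R ≈ 3300 × 1.33333 ≈ 4399.99 mg.

4400 mg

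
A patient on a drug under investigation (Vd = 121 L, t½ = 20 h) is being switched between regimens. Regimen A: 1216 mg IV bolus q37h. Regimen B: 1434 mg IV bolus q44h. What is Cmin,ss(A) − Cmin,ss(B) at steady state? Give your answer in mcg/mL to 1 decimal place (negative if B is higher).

0.6 mcg/mL

Regimen A: f = (1/2)^(37/20) ≈ 0.2774; Cmin,ss = (1216/121)·f/(1−f) ≈ 3.858 mcg/mL.
Regimen B: f = (1/2)^(44/20) ≈ 0.2176; Cmin,ss = (1434/121)·f/(1−f) ≈ 3.296 mcg/mL.
Difference ≈ 3.858 − 3.296 ≈ 0.562 mcg/mL.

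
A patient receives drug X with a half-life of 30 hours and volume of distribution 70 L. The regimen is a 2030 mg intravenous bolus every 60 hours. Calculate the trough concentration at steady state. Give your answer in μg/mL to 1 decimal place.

9.7 μg/mL

τ = 60 h = 2 half-lives, so f = (1/2)^2 = 0.25.
Accumulation ratio R = 1/(1 − f) = 1/0.75 = 4/3.
Single-dose peak C₀ = D/Vd = 2030/70 = 29 μg/mL.
Steady-state peak Cmax,ss = C₀·R = 29 × 4/3 ≈ 38.667 μg/mL.
Steady-state trough Cmin,ss = Cmax,ss·f ≈ 38.667 × 0.25 ≈ 9.667 μg/mL.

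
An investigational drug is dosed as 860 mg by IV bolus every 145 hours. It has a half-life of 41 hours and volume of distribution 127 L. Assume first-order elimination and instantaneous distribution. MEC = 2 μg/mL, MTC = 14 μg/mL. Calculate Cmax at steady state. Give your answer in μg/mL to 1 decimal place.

τ/t½ = 145/41 ≈ 3.5366, so fraction remaining f = (1/2)^(145/41) ≈ 0.0862.
At steady state, accumulation factor R = 1/(1 − e^(−kτ)) ≈ 1.0943.
Single-dose peak C₀ = D/Vd = 860/127 ≈ 6.772 μg/mL.
Steady-state peak Cmax,ss = C₀·R ≈ 6.772 × 1.0943 ≈ 7.411 μg/mL.
Peak 7.4 μg/mL vs MTC 14 μg/mL: below toxic threshold.

7.4 μg/mL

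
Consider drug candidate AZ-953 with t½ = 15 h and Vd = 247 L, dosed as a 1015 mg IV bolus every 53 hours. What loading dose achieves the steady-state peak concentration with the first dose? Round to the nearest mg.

f = (1/2)^(53/15) ≈ 0.086370; accumulation ratio R = 1/(1−f) ≈ 1.09453.
Loading dose to hit Cmax,ss on first dose: D_load = D_maint·R ≈ 1015 × 1.09453 ≈ 1110.95 mg.

1111 mg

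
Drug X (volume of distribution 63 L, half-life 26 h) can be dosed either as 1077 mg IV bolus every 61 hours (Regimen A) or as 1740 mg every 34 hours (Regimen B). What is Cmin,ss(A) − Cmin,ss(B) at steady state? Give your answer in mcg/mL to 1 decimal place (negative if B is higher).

Regimen A: f = (1/2)^(61/26) ≈ 0.1967; Cmin,ss = (1077/63)·f/(1−f) ≈ 4.186 mcg/mL.
Regimen B: f = (1/2)^(34/26) ≈ 0.4040; Cmin,ss = (1740/63)·f/(1−f) ≈ 18.722 mcg/mL.
Difference ≈ 4.186 − 18.722 ≈ -14.536 mcg/mL.

-14.5 mcg/mL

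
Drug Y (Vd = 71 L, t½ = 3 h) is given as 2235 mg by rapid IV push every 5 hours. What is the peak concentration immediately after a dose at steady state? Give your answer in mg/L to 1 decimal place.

46.0 mg/L

Over one 5-h interval, 5/3 ≈ 1.6667 half-lives elapse, leaving f ≈ 0.3150 of each dose.
At steady state, accumulation factor R = 1/(1 − e^(−kτ)) ≈ 1.4599.
Each bolus raises the concentration by D/Vd = 2235/71 ≈ 31.479 mg/L.
Steady-state peak Cmax,ss = C₀·R ≈ 31.479 × 1.4599 ≈ 45.956 mg/L.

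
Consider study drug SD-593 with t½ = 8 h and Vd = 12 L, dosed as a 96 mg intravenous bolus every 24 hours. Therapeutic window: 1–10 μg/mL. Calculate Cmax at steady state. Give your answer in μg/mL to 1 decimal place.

9.1 μg/mL

The dosing interval is 3 half-lives, so f = 2^(−3) = 0.125.
At steady state, R = 1/(1 − 0.125) = 8/7.
Single-dose peak C₀ = D/Vd = 96/12 = 8 μg/mL.
Steady-state peak Cmax,ss = C₀·R = 8 × 8/7 ≈ 9.143 μg/mL.
Peak 9.1 μg/mL vs MTC 10 μg/mL: below toxic threshold.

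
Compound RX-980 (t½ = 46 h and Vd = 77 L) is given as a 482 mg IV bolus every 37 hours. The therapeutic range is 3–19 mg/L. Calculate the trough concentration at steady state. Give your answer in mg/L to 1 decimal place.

8.4 mg/L

k = ln2/t½ = ln2/46 ≈ 0.015068 h⁻¹; fraction remaining f = e^(−kτ) = e^(−0.015068×37) ≈ 0.5726.
Single-dose peak C₀ = D/Vd = 482/77 ≈ 6.260 mg/L.
Steady-state trough Cmin,ss = C₀·f/(1−f) ≈ 6.260 × 0.5726/0.4274 ≈ 8.387 mg/L.
Trough 8.4 mg/L vs MEC 3 mg/L: adequate.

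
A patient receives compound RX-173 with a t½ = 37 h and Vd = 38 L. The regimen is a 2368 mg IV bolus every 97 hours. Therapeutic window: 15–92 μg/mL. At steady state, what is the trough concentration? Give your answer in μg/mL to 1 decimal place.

k = ln2/t½ = ln2/37 ≈ 0.018734 h⁻¹; fraction remaining f = e^(−kτ) = e^(−0.018734×97) ≈ 0.1625.
Single-dose peak C₀ = D/Vd = 2368/38 ≈ 62.316 μg/mL.
Steady-state trough Cmin,ss = C₀·f/(1−f) ≈ 62.316 × 0.1625/0.8375 ≈ 12.091 μg/mL.
Trough 12.1 μg/mL vs MEC 15 μg/mL: subtherapeutic.

12.1 μg/mL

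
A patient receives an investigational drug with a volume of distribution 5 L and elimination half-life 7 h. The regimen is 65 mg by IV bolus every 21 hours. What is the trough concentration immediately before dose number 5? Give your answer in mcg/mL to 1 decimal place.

1.9 mcg/mL

f = (1/2)^(τ/t½) = (1/2)^(21/7) ≈ 0.1250.
C₀ = D/Vd = 65/5 ≈ 13.000 mcg/mL.
Before the 5th dose, 4 doses have been given. Superposition: Cmin = C₀·(f + f² + … + f^4).
≈ 13.000 × (0.1250 + 0.0156 + 0.0020 + 0.0002) ≈ 13.000 × 0.1428 ≈ 1.856 mcg/mL.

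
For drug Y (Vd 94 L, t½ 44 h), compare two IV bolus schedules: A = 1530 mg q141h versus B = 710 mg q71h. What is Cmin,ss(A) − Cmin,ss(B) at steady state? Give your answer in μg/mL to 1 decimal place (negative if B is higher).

Regimen A: f = (1/2)^(141/44) ≈ 0.1085; Cmin,ss = (1530/94)·f/(1−f) ≈ 1.981 μg/mL.
Regimen B: f = (1/2)^(71/44) ≈ 0.3268; Cmin,ss = (710/94)·f/(1−f) ≈ 3.667 μg/mL.
Difference ≈ 1.981 − 3.667 ≈ -1.686 μg/mL.

-1.7 μg/mL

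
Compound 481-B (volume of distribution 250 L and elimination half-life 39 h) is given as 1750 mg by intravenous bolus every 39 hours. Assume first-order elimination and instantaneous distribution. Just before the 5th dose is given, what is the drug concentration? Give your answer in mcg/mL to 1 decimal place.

6.6 mcg/mL

f = (1/2)^(τ/t½) = (1/2)^(39/39) ≈ 0.5000.
C₀ = D/Vd = 1750/250 ≈ 7.000 mcg/mL.
Before the 5th dose, 4 doses have been given. Superposition: Cmin = C₀·(f + f² + … + f^4).
≈ 7.000 × (0.5000 + 0.2500 + 0.1250 + 0.0625) ≈ 7.000 × 0.9375 ≈ 6.562 mcg/mL.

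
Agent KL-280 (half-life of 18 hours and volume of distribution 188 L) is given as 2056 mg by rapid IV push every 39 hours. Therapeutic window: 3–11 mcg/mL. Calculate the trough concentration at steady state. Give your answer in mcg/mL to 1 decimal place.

Over one 39-h interval, 39/18 ≈ 2.1667 half-lives elapse, leaving f ≈ 0.2227 of each dose.
Accumulation ratio R = 1/(1 − f) ≈ 1/0.7773 ≈ 1.2865.
Each bolus raises the concentration by D/Vd = 2056/188 ≈ 10.936 mcg/mL.
Cmax,ss = C₀/(1 − f) ≈ 10.936/0.7773 ≈ 14.069 mcg/mL.
One interval later, Cmin,ss = Cmax,ss·e^(−kτ) ≈ 14.069 × 0.2227 ≈ 3.133 mcg/mL.
Trough 3.1 mcg/mL vs MEC 3 mcg/mL: adequate.

3.1 mcg/mL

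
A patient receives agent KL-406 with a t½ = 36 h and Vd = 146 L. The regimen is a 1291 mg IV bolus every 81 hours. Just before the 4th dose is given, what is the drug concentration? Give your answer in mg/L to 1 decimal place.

2.3 mg/L

f = (1/2)^(τ/t½) = (1/2)^(81/36) ≈ 0.2102.
C₀ = D/Vd = 1291/146 ≈ 8.842 mg/L.
Before the 4th dose, 3 doses have been given. Superposition: Cmin = C₀·(f + f² + … + f^3).
≈ 8.842 × (0.2102 + 0.0442 + 0.0093) ≈ 8.842 × 0.2637 ≈ 2.332 mg/L.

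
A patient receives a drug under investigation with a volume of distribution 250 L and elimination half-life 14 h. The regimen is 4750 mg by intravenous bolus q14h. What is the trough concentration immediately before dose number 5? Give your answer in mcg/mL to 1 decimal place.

f = (1/2)^(τ/t½) = (1/2)^(14/14) ≈ 0.5000.
C₀ = D/Vd = 4750/250 ≈ 19.000 mcg/mL.
Before the 5th dose, 4 doses have been given. Superposition: Cmin = C₀·(f + f² + … + f^4).
≈ 19.000 × (0.5000 + 0.2500 + 0.1250 + 0.0625) ≈ 19.000 × 0.9375 ≈ 17.812 mcg/mL.

17.8 mcg/mL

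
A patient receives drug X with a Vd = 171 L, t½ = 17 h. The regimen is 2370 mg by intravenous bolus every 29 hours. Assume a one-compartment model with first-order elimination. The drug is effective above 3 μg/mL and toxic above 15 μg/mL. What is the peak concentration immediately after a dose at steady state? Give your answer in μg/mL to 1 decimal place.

k = ln2/t½ = ln2/17 ≈ 0.040773 h⁻¹; fraction remaining f = e^(−kτ) = e^(−0.040773×29) ≈ 0.3065.
At steady state, accumulation factor R = 1/(1 − e^(−kτ)) ≈ 1.4420.
Each bolus raises the concentration by D/Vd = 2370/171 ≈ 13.860 μg/mL.
Cmax,ss = C₀/(1 − f) ≈ 13.860/0.6935 ≈ 19.986 μg/mL.
Peak 20.0 μg/mL vs MTC 15 μg/mL: exceeds toxic threshold.

20.0 μg/mL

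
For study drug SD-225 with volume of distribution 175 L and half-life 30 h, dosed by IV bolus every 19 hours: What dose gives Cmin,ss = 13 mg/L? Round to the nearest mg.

1254 mg

τ/t½ = 19/30 ≈ 0.63333, so f = (1/2)^(19/30) ≈ 0.644685.
Cmin,ss = (D/Vd)·f/(1−f), so D = Cmin,ss·Vd·(1−f)/f.
D = 13 × 175 × (1−f)/f ≈ 13 × 175 × 0.55115 ≈ 1253.87 mg.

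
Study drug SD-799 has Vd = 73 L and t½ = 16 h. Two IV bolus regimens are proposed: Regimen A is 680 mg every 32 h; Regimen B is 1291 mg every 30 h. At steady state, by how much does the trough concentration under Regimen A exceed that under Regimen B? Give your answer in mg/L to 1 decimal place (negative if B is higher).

-3.5 mg/L

Regimen A: f = (1/2)^(32/16) ≈ 0.2500; Cmin,ss = (680/73)·f/(1−f) ≈ 3.105 mg/L.
Regimen B: f = (1/2)^(30/16) ≈ 0.2726; Cmin,ss = (1291/73)·f/(1−f) ≈ 6.628 mg/L.
Difference ≈ 3.105 − 6.628 ≈ -3.523 mg/L.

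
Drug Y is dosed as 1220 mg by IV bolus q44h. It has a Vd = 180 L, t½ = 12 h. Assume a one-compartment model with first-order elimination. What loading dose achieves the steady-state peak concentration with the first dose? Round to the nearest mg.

1324 mg

f = (1/2)^(44/12) ≈ 0.078745; accumulation ratio R = 1/(1−f) ≈ 1.08548.
Loading dose to hit Cmax,ss on first dose: D_load = D_maint·R ≈ 1220 × 1.08548 ≈ 1324.29 mg.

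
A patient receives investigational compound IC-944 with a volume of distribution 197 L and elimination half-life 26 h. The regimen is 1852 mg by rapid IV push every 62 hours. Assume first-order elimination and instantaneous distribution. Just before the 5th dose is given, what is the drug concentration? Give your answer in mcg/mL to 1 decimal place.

2.2 mcg/mL

f = (1/2)^(τ/t½) = (1/2)^(62/26) ≈ 0.1915.
C₀ = D/Vd = 1852/197 ≈ 9.401 mcg/mL.
Before the 5th dose, 4 doses have been given. Superposition: Cmin = C₀·(f + f² + … + f^4).
≈ 9.401 × (0.1915 + 0.0367 + 0.0070 + 0.0013) ≈ 9.401 × 0.2365 ≈ 2.223 mcg/mL.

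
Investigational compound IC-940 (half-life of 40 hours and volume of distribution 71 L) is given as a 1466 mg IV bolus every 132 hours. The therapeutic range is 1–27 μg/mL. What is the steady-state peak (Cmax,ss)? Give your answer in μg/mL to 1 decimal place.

Over one 132-h interval, 132/40 ≈ 3.3 half-lives elapse, leaving f ≈ 0.1015 of each dose.
Accumulation ratio R = 1/(1 − f) ≈ 1/0.8985 ≈ 1.1130.
Each bolus raises the concentration by D/Vd = 1466/71 ≈ 20.648 μg/mL.
Cmax,ss = C₀/(1 − f) ≈ 20.648/0.8985 ≈ 22.981 μg/mL.
Peak 23.0 μg/mL vs MTC 27 μg/mL: below toxic threshold.

23.0 μg/mL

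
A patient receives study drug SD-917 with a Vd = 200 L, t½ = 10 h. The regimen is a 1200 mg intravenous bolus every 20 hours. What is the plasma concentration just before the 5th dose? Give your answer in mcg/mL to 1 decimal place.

f = (1/2)^(τ/t½) = (1/2)^(20/10) ≈ 0.2500.
C₀ = D/Vd = 1200/200 ≈ 6.000 mcg/mL.
Before the 5th dose, 4 doses have been given. Superposition: Cmin = C₀·(f + f² + … + f^4).
≈ 6.000 × (0.2500 + 0.0625 + 0.0156 + 0.0039) ≈ 6.000 × 0.3320 ≈ 1.992 mcg/mL.

2.0 mcg/mL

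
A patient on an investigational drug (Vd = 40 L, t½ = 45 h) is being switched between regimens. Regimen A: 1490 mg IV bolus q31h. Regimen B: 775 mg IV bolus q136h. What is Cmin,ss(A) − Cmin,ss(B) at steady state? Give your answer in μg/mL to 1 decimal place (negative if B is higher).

58.1 μg/mL

Regimen A: f = (1/2)^(31/45) ≈ 0.6203; Cmin,ss = (1490/40)·f/(1−f) ≈ 60.854 μg/mL.
Regimen B: f = (1/2)^(136/45) ≈ 0.1231; Cmin,ss = (775/40)·f/(1−f) ≈ 2.720 μg/mL.
Difference ≈ 60.854 − 2.720 ≈ 58.134 μg/mL.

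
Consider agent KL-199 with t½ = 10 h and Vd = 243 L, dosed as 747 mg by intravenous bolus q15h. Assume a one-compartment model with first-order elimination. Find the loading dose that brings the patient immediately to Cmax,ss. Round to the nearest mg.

f = (1/2)^(15/10) ≈ 0.353553; accumulation ratio R = 1/(1−f) ≈ 1.54692.
Loading dose to hit Cmax,ss on first dose: D_load = D_maint·R ≈ 747 × 1.54692 ≈ 1155.55 mg.

1156 mg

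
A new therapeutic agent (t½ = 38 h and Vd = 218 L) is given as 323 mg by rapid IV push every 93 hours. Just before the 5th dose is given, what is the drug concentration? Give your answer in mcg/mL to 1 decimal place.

0.3 mcg/mL

f = (1/2)^(τ/t½) = (1/2)^(93/38) ≈ 0.1833.
C₀ = D/Vd = 323/218 ≈ 1.482 mcg/mL.
Before the 5th dose, 4 doses have been given. Superposition: Cmin = C₀·(f + f² + … + f^4).
≈ 1.482 × (0.1833 + 0.0336 + 0.0062 + 0.0011) ≈ 1.482 × 0.2242 ≈ 0.332 mcg/mL.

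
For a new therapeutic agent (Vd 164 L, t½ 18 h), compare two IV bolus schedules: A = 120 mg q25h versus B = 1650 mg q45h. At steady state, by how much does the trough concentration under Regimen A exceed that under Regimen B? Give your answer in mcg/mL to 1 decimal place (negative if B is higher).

-1.7 mcg/mL

Regimen A: f = (1/2)^(25/18) ≈ 0.3819; Cmin,ss = (120/164)·f/(1−f) ≈ 0.452 mcg/mL.
Regimen B: f = (1/2)^(45/18) ≈ 0.1768; Cmin,ss = (1650/164)·f/(1−f) ≈ 2.161 mcg/mL.
Difference ≈ 0.452 − 2.161 ≈ -1.709 mcg/mL.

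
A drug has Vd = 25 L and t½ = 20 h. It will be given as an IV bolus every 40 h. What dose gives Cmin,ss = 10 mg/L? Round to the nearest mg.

τ/t½ = 40/20 ≈ 2, so f = (1/2)^(40/20) ≈ 0.250000.
Cmin,ss = (D/Vd)·f/(1−f), so D = Cmin,ss·Vd·(1−f)/f.
D = 10 × 25 × (1−f)/f ≈ 10 × 25 × 3.00000 ≈ 750.00 mg.

750 mg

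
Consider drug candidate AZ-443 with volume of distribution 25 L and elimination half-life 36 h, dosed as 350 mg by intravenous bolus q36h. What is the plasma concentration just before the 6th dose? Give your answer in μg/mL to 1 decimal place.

f = (1/2)^(τ/t½) = (1/2)^(36/36) ≈ 0.5000.
C₀ = D/Vd = 350/25 ≈ 14.000 μg/mL.
Before the 6th dose, 5 doses have been given. Superposition: Cmin = C₀·(f + f² + … + f^5).
≈ 14.000 × (0.5000 + 0.2500 + 0.1250 + 0.0625 + 0.0313) ≈ 14.000 × 0.9688 ≈ 13.563 μg/mL.

13.6 μg/mL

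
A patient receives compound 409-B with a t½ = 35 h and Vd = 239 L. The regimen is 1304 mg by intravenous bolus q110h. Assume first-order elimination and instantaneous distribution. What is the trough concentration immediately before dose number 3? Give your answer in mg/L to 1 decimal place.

0.7 mg/L

f = (1/2)^(τ/t½) = (1/2)^(110/35) ≈ 0.1132.
C₀ = D/Vd = 1304/239 ≈ 5.456 mg/L.
Before the 3rd dose, 2 doses have been given. Superposition: Cmin = C₀·(f + f²).
≈ 5.456 × (0.1132 + 0.0128) ≈ 5.456 × 0.1260 ≈ 0.687 mg/L.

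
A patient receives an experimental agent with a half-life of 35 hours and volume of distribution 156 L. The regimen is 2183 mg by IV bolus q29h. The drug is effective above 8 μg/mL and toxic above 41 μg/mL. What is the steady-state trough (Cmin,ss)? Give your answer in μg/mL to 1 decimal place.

18.0 μg/mL

Over one 29-h interval, 29/35 ≈ 0.82857 half-lives elapse, leaving f ≈ 0.5631 of each dose.
Accumulation ratio R = 1/(1 − f) ≈ 1/0.4369 ≈ 2.2889.
Single-dose peak C₀ = D/Vd = 2183/156 ≈ 13.994 μg/mL.
Cmax,ss = C₀/(1 − f) ≈ 13.994/0.4369 ≈ 32.030 μg/mL.
One interval later, Cmin,ss = Cmax,ss·e^(−kτ) ≈ 32.030 × 0.5631 ≈ 18.036 μg/mL.
Trough 18.0 μg/mL vs MEC 8 μg/mL: adequate.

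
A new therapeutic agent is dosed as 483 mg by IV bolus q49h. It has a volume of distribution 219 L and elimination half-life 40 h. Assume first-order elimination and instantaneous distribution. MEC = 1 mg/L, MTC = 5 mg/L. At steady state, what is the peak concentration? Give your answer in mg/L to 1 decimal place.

k = ln2/t½ = ln2/40 ≈ 0.017329 h⁻¹; fraction remaining f = e^(−kτ) = e^(−0.017329×49) ≈ 0.4278.
At steady state, accumulation factor R = 1/(1 − e^(−kτ)) ≈ 1.7476.
Single-dose peak C₀ = D/Vd = 483/219 ≈ 2.205 mg/L.
Steady-state peak Cmax,ss = C₀·R ≈ 2.205 × 1.7476 ≈ 3.853 mg/L.
Peak 3.9 mg/L vs MTC 5 mg/L: below toxic threshold.

3.9 mg/L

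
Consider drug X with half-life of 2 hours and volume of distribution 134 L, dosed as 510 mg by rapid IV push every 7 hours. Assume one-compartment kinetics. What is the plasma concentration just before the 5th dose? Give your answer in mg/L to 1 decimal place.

f = (1/2)^(τ/t½) = (1/2)^(7/2) ≈ 0.0884.
C₀ = D/Vd = 510/134 ≈ 3.806 mg/L.
Before the 5th dose, 4 doses have been given. Superposition: Cmin = C₀·(f + f² + … + f^4).
≈ 3.806 × (0.0884 + 0.0078 + 0.0007 + 0.0001) ≈ 3.806 × 0.0970 ≈ 0.369 mg/L.

0.4 mg/L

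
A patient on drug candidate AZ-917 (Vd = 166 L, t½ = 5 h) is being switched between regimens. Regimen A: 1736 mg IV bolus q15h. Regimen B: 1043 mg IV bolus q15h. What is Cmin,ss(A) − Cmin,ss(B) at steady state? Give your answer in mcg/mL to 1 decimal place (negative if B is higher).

Regimen A: f = (1/2)^(15/5) ≈ 0.1250; Cmin,ss = (1736/166)·f/(1−f) ≈ 1.494 mcg/mL.
Regimen B: f = (1/2)^(15/5) ≈ 0.1250; Cmin,ss = (1043/166)·f/(1−f) ≈ 0.898 mcg/mL.
Difference ≈ 1.494 − 0.898 ≈ 0.596 mcg/mL.

0.6 mcg/mL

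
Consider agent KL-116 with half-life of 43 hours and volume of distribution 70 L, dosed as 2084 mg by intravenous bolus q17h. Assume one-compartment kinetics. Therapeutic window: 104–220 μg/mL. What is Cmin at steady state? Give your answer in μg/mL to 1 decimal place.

k = ln2/t½ = ln2/43 ≈ 0.016120 h⁻¹; fraction remaining f = e^(−kτ) = e^(−0.016120×17) ≈ 0.7603.
Each bolus raises the concentration by D/Vd = 2084/70 ≈ 29.771 μg/mL.
Steady-state trough Cmin,ss = C₀·f/(1−f) ≈ 29.771 × 0.7603/0.2397 ≈ 94.430 μg/mL.
Trough 94.4 μg/mL vs MEC 104 μg/mL: subtherapeutic.

94.4 μg/mL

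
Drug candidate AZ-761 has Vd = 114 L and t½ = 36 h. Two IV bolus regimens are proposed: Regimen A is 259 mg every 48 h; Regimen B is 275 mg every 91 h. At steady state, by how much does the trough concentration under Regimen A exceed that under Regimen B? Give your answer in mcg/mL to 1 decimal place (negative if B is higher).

Regimen A: f = (1/2)^(48/36) ≈ 0.3969; Cmin,ss = (259/114)·f/(1−f) ≈ 1.495 mcg/mL.
Regimen B: f = (1/2)^(91/36) ≈ 0.1734; Cmin,ss = (275/114)·f/(1−f) ≈ 0.506 mcg/mL.
Difference ≈ 1.495 − 0.506 ≈ 0.989 mcg/mL.

1.0 mcg/mL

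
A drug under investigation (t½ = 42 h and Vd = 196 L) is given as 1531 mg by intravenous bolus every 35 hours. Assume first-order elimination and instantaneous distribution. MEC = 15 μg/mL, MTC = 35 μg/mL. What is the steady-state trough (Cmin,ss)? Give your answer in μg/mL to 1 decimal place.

10.0 μg/mL

Over one 35-h interval, 35/42 ≈ 0.83333 half-lives elapse, leaving f ≈ 0.5612 of each dose.
Accumulation ratio R = 1/(1 − f) ≈ 1/0.4388 ≈ 2.2789.
Single-dose peak C₀ = D/Vd = 1531/196 ≈ 7.811 μg/mL.
Cmax,ss = C₀/(1 − f) ≈ 7.811/0.4388 ≈ 17.801 μg/mL.
Steady-state trough Cmin,ss = Cmax,ss·f ≈ 17.801 × 0.5612 ≈ 9.990 μg/mL.
Trough 10.0 μg/mL vs MEC 15 μg/mL: subtherapeutic.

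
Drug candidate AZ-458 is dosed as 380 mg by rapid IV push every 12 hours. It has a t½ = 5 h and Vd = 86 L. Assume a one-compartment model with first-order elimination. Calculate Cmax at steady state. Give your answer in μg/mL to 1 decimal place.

Over one 12-h interval, 12/5 ≈ 2.4 half-lives elapse, leaving f ≈ 0.1895 of each dose.
At steady state, accumulation factor R = 1/(1 − e^(−kτ)) ≈ 1.2338.
Each bolus raises the concentration by D/Vd = 380/86 ≈ 4.419 μg/mL.
Steady-state peak Cmax,ss = C₀·R ≈ 4.419 × 1.2338 ≈ 5.452 μg/mL.

5.5 μg/mL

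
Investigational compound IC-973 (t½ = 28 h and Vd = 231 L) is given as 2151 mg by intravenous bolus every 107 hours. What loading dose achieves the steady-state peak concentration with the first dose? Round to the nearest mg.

f = (1/2)^(107/28) ≈ 0.070735; accumulation ratio R = 1/(1−f) ≈ 1.07612.
Loading dose to hit Cmax,ss on first dose: D_load = D_maint·R ≈ 2151 × 1.07612 ≈ 2314.73 mg.

2315 mg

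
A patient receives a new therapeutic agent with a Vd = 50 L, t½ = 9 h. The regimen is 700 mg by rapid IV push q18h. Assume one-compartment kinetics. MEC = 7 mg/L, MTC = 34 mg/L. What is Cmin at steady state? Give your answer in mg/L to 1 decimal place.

4.7 mg/L

τ = 18 h = 2 half-lives, so f = (1/2)^2 = 0.25.
At steady state, R = 1/(1 − 0.25) = 4/3.
Single-dose peak C₀ = D/Vd = 700/50 = 14 mg/L.
Steady-state peak Cmax,ss = C₀·R = 14 × 4/3 ≈ 18.667 mg/L.
Steady-state trough Cmin,ss = Cmax,ss·f ≈ 18.667 × 0.25 ≈ 4.667 mg/L.
Trough 4.7 mg/L vs MEC 7 mg/L: subtherapeutic.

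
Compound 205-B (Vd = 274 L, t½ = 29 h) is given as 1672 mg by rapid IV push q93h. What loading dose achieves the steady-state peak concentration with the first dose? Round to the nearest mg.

f = (1/2)^(93/29) ≈ 0.108300; accumulation ratio R = 1/(1−f) ≈ 1.12145.
Loading dose to hit Cmax,ss on first dose: D_load = D_maint·R ≈ 1672 × 1.12145 ≈ 1875.06 mg.

1875 mg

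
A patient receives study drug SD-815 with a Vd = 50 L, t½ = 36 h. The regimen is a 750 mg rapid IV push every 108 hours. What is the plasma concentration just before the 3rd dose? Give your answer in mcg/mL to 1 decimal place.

f = (1/2)^(τ/t½) = (1/2)^(108/36) ≈ 0.1250.
C₀ = D/Vd = 750/50 ≈ 15.000 mcg/mL.
Before the 3rd dose, 2 doses have been given. Superposition: Cmin = C₀·(f + f²).
≈ 15.000 × (0.1250 + 0.0156) ≈ 15.000 × 0.1406 ≈ 2.109 mcg/mL.

2.1 mcg/mL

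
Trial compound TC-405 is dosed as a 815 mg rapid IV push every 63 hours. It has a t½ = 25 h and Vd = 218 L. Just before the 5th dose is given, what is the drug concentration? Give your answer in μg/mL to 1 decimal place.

f = (1/2)^(τ/t½) = (1/2)^(63/25) ≈ 0.1743.
C₀ = D/Vd = 815/218 ≈ 3.739 μg/mL.
Before the 5th dose, 4 doses have been given. Superposition: Cmin = C₀·(f + f² + … + f^4).
≈ 3.739 × (0.1743 + 0.0304 + 0.0053 + 0.0009) ≈ 3.739 × 0.2109 ≈ 0.789 μg/mL.

0.8 μg/mL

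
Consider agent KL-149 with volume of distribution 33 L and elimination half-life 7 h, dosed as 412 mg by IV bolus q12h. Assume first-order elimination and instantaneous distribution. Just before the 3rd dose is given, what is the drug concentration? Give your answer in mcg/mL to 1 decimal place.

f = (1/2)^(τ/t½) = (1/2)^(12/7) ≈ 0.3048.
C₀ = D/Vd = 412/33 ≈ 12.485 mcg/mL.
Before the 3rd dose, 2 doses have been given. Superposition: Cmin = C₀·(f + f²).
≈ 12.485 × (0.3048 + 0.0929) ≈ 12.485 × 0.3977 ≈ 4.965 mcg/mL.

5.0 mcg/mL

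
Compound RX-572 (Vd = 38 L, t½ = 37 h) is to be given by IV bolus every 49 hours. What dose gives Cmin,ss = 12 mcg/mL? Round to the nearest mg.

686 mg

τ/t½ = 49/37 ≈ 1.3243, so f = (1/2)^(49/37) ≈ 0.399336.
Cmin,ss = (D/Vd)·f/(1−f), so D = Cmin,ss·Vd·(1−f)/f.
D = 12 × 38 × (1−f)/f ≈ 12 × 38 × 1.50416 ≈ 685.90 mg.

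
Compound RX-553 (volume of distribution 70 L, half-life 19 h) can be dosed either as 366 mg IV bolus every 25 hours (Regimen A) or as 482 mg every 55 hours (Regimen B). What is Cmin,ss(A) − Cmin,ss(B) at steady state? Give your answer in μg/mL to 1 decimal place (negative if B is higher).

Regimen A: f = (1/2)^(25/19) ≈ 0.4017; Cmin,ss = (366/70)·f/(1−f) ≈ 3.510 μg/mL.
Regimen B: f = (1/2)^(55/19) ≈ 0.1345; Cmin,ss = (482/70)·f/(1−f) ≈ 1.070 μg/mL.
Difference ≈ 3.510 − 1.070 ≈ 2.440 μg/mL.

2.4 μg/mL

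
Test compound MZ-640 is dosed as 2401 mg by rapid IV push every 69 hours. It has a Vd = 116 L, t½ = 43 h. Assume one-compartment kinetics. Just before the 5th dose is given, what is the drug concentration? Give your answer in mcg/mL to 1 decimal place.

f = (1/2)^(τ/t½) = (1/2)^(69/43) ≈ 0.3288.
C₀ = D/Vd = 2401/116 ≈ 20.698 mcg/mL.
Before the 5th dose, 4 doses have been given. Superposition: Cmin = C₀·(f + f² + … + f^4).
≈ 20.698 × (0.3288 + 0.1081 + 0.0355 + 0.0117) ≈ 20.698 × 0.4841 ≈ 10.020 mcg/mL.

10.0 mcg/mL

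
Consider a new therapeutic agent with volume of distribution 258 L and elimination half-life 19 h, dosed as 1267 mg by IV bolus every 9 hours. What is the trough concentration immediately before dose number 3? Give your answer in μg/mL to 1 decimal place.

6.1 μg/mL

f = (1/2)^(τ/t½) = (1/2)^(9/19) ≈ 0.7201.
C₀ = D/Vd = 1267/258 ≈ 4.911 μg/mL.
Before the 3rd dose, 2 doses have been given. Superposition: Cmin = C₀·(f + f²).
≈ 4.911 × (0.7201 + 0.5185) ≈ 4.911 × 1.2386 ≈ 6.083 μg/mL.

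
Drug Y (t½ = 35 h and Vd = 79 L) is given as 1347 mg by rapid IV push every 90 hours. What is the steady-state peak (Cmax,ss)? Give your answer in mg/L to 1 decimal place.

20.5 mg/L

Over one 90-h interval, 90/35 ≈ 2.5714 half-lives elapse, leaving f ≈ 0.1682 of each dose.
Accumulation ratio R = 1/(1 − f) ≈ 1/0.8318 ≈ 1.2022.
Each bolus raises the concentration by D/Vd = 1347/79 ≈ 17.051 mg/L.
Steady-state peak Cmax,ss = C₀·R ≈ 17.051 × 1.2022 ≈ 20.499 mg/L.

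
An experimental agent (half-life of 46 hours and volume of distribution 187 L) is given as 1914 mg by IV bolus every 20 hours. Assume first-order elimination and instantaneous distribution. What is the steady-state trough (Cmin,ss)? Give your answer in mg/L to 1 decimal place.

29.1 mg/L

Over one 20-h interval, 20/46 ≈ 0.43478 half-lives elapse, leaving f ≈ 0.7398 of each dose.
Accumulation ratio R = 1/(1 − f) ≈ 1/0.2602 ≈ 3.8432.
Each bolus raises the concentration by D/Vd = 1914/187 ≈ 10.235 mg/L.
Steady-state peak Cmax,ss = C₀·R ≈ 10.235 × 3.8432 ≈ 39.335 mg/L.
Steady-state trough Cmin,ss = Cmax,ss·f ≈ 39.335 × 0.7398 ≈ 29.100 mg/L.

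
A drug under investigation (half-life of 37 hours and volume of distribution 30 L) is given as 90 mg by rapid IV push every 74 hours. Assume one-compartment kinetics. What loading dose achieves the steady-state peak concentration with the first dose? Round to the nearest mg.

f = (1/2)^(74/37) ≈ 0.250000; accumulation ratio R = 1/(1−f) ≈ 1.33333.
Loading dose to hit Cmax,ss on first dose: D_load = D_maint·R ≈ 90 × 1.33333 ≈ 120.00 mg.

120 mg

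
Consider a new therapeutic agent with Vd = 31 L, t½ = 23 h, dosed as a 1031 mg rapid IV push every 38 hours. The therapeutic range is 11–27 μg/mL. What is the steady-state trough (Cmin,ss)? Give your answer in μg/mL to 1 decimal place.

Over one 38-h interval, 38/23 ≈ 1.6522 half-lives elapse, leaving f ≈ 0.3182 of each dose.
Accumulation ratio R = 1/(1 − f) ≈ 1/0.6818 ≈ 1.4667.
Each bolus raises the concentration by D/Vd = 1031/31 ≈ 33.258 μg/mL.
Steady-state peak Cmax,ss = C₀·R ≈ 33.258 × 1.4667 ≈ 48.780 μg/mL.
One interval later, Cmin,ss = Cmax,ss·e^(−kτ) ≈ 48.780 × 0.3182 ≈ 15.522 μg/mL.
Trough 15.5 μg/mL vs MEC 11 μg/mL: adequate.

15.5 μg/mL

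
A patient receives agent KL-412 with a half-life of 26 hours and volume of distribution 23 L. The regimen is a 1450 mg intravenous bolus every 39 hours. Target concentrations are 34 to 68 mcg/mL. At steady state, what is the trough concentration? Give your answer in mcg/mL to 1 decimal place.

34.5 mcg/mL

Over one 39-h interval, 39/26 ≈ 1.5 half-lives elapse, leaving f ≈ 0.3536 of each dose.
Single-dose peak C₀ = D/Vd = 1450/23 ≈ 63.043 mcg/mL.
Steady-state trough Cmin,ss = C₀·f/(1−f) ≈ 63.043 × 0.3536/0.6464 ≈ 34.486 mcg/mL.
Trough 34.5 mcg/mL vs MEC 34 mcg/mL: adequate.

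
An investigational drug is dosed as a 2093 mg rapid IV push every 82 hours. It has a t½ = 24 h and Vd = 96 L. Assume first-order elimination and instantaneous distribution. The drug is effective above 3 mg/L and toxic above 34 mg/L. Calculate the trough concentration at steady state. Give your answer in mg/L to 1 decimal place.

2.3 mg/L

k = ln2/t½ = ln2/24 ≈ 0.028881 h⁻¹; fraction remaining f = e^(−kτ) = e^(−0.028881×82) ≈ 0.0936.
Accumulation ratio R = 1/(1 − f) ≈ 1/0.9064 ≈ 1.1033.
Single-dose peak C₀ = D/Vd = 2093/96 ≈ 21.802 mg/L.
Cmax,ss = C₀/(1 − f) ≈ 21.802/0.9064 ≈ 24.053 mg/L.
Steady-state trough Cmin,ss = Cmax,ss·f ≈ 24.053 × 0.0936 ≈ 2.251 mg/L.
Trough 2.3 mg/L vs MEC 3 mg/L: subtherapeutic.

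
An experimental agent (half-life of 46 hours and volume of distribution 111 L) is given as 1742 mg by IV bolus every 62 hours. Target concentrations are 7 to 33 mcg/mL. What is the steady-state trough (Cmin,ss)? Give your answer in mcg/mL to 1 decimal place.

τ/t½ = 62/46 ≈ 1.3478, so fraction remaining f = (1/2)^(62/46) ≈ 0.3929.
Accumulation ratio R = 1/(1 − f) ≈ 1/0.6071 ≈ 1.6472.
Single-dose peak C₀ = D/Vd = 1742/111 ≈ 15.694 mcg/mL.
Cmax,ss = C₀/(1 − f) ≈ 15.694/0.6071 ≈ 25.851 mcg/mL.
Steady-state trough Cmin,ss = Cmax,ss·f ≈ 25.851 × 0.3929 ≈ 10.157 mcg/mL.
Trough 10.2 mcg/mL vs MEC 7 mcg/mL: adequate.

10.2 mcg/mL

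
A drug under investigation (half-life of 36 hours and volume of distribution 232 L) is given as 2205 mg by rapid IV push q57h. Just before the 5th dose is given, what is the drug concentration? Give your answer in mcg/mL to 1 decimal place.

4.7 mcg/mL

f = (1/2)^(τ/t½) = (1/2)^(57/36) ≈ 0.3337.
C₀ = D/Vd = 2205/232 ≈ 9.504 mcg/mL.
Before the 5th dose, 4 doses have been given. Superposition: Cmin = C₀·(f + f² + … + f^4).
≈ 9.504 × (0.3337 + 0.1114 + 0.0372 + 0.0124) ≈ 9.504 × 0.4947 ≈ 4.702 mcg/mL.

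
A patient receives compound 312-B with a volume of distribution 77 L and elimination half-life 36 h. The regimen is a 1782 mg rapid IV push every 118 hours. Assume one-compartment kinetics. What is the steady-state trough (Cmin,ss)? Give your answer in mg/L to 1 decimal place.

Over one 118-h interval, 118/36 ≈ 3.2778 half-lives elapse, leaving f ≈ 0.1031 of each dose.
Accumulation ratio R = 1/(1 − f) ≈ 1/0.8969 ≈ 1.1150.
Each bolus raises the concentration by D/Vd = 1782/77 ≈ 23.143 mg/L.
Steady-state peak Cmax,ss = C₀·R ≈ 23.143 × 1.1150 ≈ 25.804 mg/L.
One interval later, Cmin,ss = Cmax,ss·e^(−kτ) ≈ 25.804 × 0.1031 ≈ 2.660 mg/L.

2.7 mg/L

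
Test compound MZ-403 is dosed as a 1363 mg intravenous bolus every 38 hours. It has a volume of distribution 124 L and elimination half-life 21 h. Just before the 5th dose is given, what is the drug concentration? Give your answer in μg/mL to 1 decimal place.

4.4 μg/mL

f = (1/2)^(τ/t½) = (1/2)^(38/21) ≈ 0.2853.
C₀ = D/Vd = 1363/124 ≈ 10.992 μg/mL.
Before the 5th dose, 4 doses have been given. Superposition: Cmin = C₀·(f + f² + … + f^4).
≈ 10.992 × (0.2853 + 0.0814 + 0.0232 + 0.0066) ≈ 10.992 × 0.3965 ≈ 4.358 μg/mL.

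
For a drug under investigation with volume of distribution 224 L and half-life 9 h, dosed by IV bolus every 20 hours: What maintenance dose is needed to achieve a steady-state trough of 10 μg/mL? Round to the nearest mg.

τ/t½ = 20/9 ≈ 2.2222, so f = (1/2)^(20/9) ≈ 0.214311.
Cmin,ss = (D/Vd)·f/(1−f), so D = Cmin,ss·Vd·(1−f)/f.
D = 10 × 224 × (1−f)/f ≈ 10 × 224 × 3.66612 ≈ 8212.11 mg.

8212 mg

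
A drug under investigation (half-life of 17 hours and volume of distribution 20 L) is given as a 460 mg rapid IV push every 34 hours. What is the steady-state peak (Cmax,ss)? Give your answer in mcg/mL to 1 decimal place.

The dosing interval is 2 half-lives, so f = 2^(−2) = 0.25.
Accumulation ratio R = 1/(1 − f) = 1/0.75 = 4/3.
Single-dose peak C₀ = D/Vd = 460/20 = 23 mcg/mL.
Steady-state peak Cmax,ss = C₀·R = 23 × 4/3 ≈ 30.667 mcg/mL.

30.7 mcg/mL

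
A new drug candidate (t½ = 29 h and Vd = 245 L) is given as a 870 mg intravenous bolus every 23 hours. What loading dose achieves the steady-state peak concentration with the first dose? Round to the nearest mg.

2057 mg

f = (1/2)^(23/29) ≈ 0.577101; accumulation ratio R = 1/(1−f) ≈ 2.36463.
Loading dose to hit Cmax,ss on first dose: D_load = D_maint·R ≈ 870 × 2.36463 ≈ 2057.23 mg.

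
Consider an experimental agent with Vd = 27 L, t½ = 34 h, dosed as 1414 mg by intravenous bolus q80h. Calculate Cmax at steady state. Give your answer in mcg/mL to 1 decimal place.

65.1 mcg/mL

Over one 80-h interval, 80/34 ≈ 2.3529 half-lives elapse, leaving f ≈ 0.1957 of each dose.
Accumulation ratio R = 1/(1 − f) ≈ 1/0.8043 ≈ 1.2433.
Single-dose peak C₀ = D/Vd = 1414/27 ≈ 52.370 mcg/mL.
Cmax,ss = C₀/(1 − f) ≈ 52.370/0.8043 ≈ 65.113 mcg/mL.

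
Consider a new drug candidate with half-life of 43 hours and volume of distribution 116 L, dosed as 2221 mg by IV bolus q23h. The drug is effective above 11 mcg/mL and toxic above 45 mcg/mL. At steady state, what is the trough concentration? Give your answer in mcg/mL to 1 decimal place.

42.7 mcg/mL

k = ln2/t½ = ln2/43 ≈ 0.016120 h⁻¹; fraction remaining f = e^(−kτ) = e^(−0.016120×23) ≈ 0.6902.
Each bolus raises the concentration by D/Vd = 2221/116 ≈ 19.147 mcg/mL.
Steady-state trough Cmin,ss = C₀·f/(1−f) ≈ 19.147 × 0.6902/0.3098 ≈ 42.657 mcg/mL.
Trough 42.7 mcg/mL vs MEC 11 mcg/mL: adequate.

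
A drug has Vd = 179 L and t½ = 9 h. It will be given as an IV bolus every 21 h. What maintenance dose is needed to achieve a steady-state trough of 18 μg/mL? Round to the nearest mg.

13016 mg

τ/t½ = 21/9 ≈ 2.3333, so f = (1/2)^(21/9) ≈ 0.198425.
Cmin,ss = (D/Vd)·f/(1−f), so D = Cmin,ss·Vd·(1−f)/f.
D = 18 × 179 × (1−f)/f ≈ 18 × 179 × 4.03969 ≈ 13015.88 mg.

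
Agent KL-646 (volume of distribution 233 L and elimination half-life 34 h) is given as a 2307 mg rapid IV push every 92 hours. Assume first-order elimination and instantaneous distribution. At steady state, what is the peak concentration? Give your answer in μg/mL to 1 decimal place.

k = ln2/t½ = ln2/34 ≈ 0.020387 h⁻¹; fraction remaining f = e^(−kτ) = e^(−0.020387×92) ≈ 0.1533.
At steady state, accumulation factor R = 1/(1 − e^(−kτ)) ≈ 1.1811.
Single-dose peak C₀ = D/Vd = 2307/233 ≈ 9.901 μg/mL.
Steady-state peak Cmax,ss = C₀·R ≈ 9.901 × 1.1811 ≈ 11.694 μg/mL.

11.7 μg/mL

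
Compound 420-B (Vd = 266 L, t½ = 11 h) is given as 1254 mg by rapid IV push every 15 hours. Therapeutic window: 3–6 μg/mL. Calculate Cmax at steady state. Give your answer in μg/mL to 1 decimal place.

7.7 μg/mL

Over one 15-h interval, 15/11 ≈ 1.3636 half-lives elapse, leaving f ≈ 0.3886 of each dose.
Accumulation ratio R = 1/(1 − f) ≈ 1/0.6114 ≈ 1.6356.
Single-dose peak C₀ = D/Vd = 1254/266 ≈ 4.714 μg/mL.
Steady-state peak Cmax,ss = C₀·R ≈ 4.714 × 1.6356 ≈ 7.710 μg/mL.
Peak 7.7 μg/mL vs MTC 6 μg/mL: exceeds toxic threshold.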